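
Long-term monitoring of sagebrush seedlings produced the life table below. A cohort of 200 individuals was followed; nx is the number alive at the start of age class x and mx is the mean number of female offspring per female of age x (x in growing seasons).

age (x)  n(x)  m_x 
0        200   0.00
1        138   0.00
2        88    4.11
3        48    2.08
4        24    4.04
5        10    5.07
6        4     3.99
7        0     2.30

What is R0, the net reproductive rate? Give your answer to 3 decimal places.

3.126

lx = nx/n0 = nx/200: 1, 0.69, 0.44, 0.24, 0.12, 0.05, 0.02, 0
lx·mx by age: 0, 0, 1.8084, 0.4992, 0.4848, 0.2535, 0.0798, 0
R0 = Σ lx·mx = 3.1257 → 3.126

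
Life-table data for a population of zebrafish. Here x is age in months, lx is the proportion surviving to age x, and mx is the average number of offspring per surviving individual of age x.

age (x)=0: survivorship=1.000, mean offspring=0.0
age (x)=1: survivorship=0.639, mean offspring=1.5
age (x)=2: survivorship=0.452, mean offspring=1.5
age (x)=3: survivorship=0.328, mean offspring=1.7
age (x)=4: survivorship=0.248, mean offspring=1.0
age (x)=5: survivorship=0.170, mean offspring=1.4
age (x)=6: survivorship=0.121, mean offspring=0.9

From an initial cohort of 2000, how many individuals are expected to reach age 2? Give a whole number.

Expected survivors = N0 · l_2 = 2000 × 0.452 = 904 → 904

904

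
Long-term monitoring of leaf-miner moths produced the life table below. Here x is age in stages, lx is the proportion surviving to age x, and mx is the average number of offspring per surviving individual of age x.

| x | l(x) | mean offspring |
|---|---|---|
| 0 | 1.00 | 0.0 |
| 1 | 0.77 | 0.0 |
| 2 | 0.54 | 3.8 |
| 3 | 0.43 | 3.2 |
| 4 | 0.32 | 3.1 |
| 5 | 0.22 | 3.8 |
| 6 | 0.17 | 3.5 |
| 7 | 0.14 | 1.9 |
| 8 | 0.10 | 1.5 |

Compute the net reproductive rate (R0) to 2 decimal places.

6.27

lx·mx by age: 0, 0, 2.052, 1.376, 0.992, 0.836, 0.595, 0.266, 0.15
R0 = Σ lx·mx = 6.267 → 6.27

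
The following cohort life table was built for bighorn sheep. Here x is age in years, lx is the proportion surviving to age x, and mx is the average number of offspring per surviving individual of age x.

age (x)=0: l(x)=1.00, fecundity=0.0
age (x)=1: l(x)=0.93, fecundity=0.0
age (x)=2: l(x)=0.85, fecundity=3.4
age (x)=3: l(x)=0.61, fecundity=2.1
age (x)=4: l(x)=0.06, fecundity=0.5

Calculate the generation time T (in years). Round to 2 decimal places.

lx·mx: 0, 0, 2.89, 1.281, 0.03 → R0 = 4.201
x·lx·mx: 0, 0, 5.78, 3.843, 0.12 → Σ = 9.743
T = 9.743 / 4.201 = 2.31921… → 2.32

2.32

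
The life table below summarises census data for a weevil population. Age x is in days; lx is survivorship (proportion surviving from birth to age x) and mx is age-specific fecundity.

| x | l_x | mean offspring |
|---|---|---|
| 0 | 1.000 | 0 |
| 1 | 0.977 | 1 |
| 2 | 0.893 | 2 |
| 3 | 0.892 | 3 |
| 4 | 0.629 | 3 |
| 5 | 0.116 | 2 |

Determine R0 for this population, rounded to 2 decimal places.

lx·mx by age: 0, 0.977, 1.786, 2.676, 1.887, 0.232
R0 = Σ lx·mx = 7.558 → 7.56

7.56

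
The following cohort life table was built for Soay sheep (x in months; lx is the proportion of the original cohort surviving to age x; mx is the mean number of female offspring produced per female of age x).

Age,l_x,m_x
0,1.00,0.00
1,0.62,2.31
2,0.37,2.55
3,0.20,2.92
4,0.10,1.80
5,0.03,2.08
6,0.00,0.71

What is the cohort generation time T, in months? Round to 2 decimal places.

lx·mx: 0, 1.4322, 0.9435, 0.584, 0.18, 0.0624, 0 → R0 = 3.2021
x·lx·mx: 0, 1.4322, 1.887, 1.752, 0.72, 0.312, 0 → Σ = 6.1032
T = 6.1032 / 3.2021 = 1.905999… → 1.91

1.91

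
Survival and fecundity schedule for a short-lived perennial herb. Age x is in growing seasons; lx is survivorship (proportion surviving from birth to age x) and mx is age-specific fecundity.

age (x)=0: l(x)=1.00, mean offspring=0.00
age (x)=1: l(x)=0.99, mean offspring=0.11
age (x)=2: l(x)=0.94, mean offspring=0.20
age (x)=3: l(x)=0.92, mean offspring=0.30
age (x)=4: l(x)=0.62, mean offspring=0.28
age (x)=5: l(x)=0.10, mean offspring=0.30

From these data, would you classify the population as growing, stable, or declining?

declining

R0 = Σ lx·mx = 0 + 0.1089 + 0.188 + 0.276 + 0.1736 + 0.03 = 0.7765
R0 < 1, so the population is declining.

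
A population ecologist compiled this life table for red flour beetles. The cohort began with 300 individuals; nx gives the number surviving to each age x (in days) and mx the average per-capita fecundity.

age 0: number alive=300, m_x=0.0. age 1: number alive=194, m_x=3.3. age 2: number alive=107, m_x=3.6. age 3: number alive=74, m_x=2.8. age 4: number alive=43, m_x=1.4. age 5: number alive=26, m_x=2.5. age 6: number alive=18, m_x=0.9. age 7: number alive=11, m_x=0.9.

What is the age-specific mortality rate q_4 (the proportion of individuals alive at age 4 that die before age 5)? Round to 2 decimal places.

0.40

lx = nx/n0 = nx/300: 1, 0.64667…, 0.35667…, 0.24667…, 0.14333…, 0.08667…, 0.06, 0.03667…
q_4 = (l_4 − l_5) / l_4 = (0.143333… − 0.086667…) / 0.143333…
     = 0.056667… / 0.143333… = 0.395349… → 0.40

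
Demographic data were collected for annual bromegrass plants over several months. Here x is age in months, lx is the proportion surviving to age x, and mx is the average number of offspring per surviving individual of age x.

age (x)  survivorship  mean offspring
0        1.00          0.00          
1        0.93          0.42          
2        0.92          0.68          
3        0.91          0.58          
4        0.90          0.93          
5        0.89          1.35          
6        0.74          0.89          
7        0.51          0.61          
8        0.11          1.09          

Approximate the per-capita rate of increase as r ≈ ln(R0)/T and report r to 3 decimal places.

0.366

R0 = Σ lx·mx = 0 + 0.3906 + 0.6256 + 0.5278 + 0.837 + 1.2015 + 0.6586 + 0.3111 + 0.1199 = 4.6721
Σ x·lx·mx = 19.6692; T = 19.6692/4.6721 = 4.20993…
r ≈ ln(R0)/T = ln(4.6721)/4.20993… = 0.36618… → 0.366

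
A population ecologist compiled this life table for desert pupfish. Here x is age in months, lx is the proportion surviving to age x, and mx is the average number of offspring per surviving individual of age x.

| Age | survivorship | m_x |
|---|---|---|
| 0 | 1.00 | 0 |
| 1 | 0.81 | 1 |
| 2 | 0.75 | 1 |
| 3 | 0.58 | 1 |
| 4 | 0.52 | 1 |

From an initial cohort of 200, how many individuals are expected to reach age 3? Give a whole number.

Expected survivors = N0 · l_3 = 200 × 0.58 = 116 → 116

116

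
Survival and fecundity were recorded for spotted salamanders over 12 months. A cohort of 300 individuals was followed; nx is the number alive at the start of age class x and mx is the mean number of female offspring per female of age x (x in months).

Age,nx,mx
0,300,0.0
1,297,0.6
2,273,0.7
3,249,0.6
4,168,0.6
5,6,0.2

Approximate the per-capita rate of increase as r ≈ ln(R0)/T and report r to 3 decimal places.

0.318

lx = nx/n0 = nx/300: 1, 0.99, 0.91, 0.83, 0.56, 0.02
R0 = Σ lx·mx = 0 + 0.594 + 0.637 + 0.498 + 0.336 + 0.004 = 2.069
Σ x·lx·mx = 4.726; T = 4.726/2.069 = 2.2842…
r ≈ ln(R0)/T = ln(2.069)/2.2842… = 0.3183… → 0.318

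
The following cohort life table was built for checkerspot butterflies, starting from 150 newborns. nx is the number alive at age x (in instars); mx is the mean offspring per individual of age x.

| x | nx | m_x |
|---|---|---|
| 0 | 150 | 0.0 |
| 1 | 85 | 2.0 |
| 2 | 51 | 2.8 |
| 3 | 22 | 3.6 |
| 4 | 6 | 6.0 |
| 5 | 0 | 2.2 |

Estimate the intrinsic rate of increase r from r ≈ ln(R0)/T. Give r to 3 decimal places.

lx = nx/n0 = nx/150: 1, 0.56667…, 0.34, 0.14667…, 0.04, 0
R0 = Σ lx·mx = 0 + 1.13333… + 0.952 + 0.528… + 0.24 + 0 = 2.853333…
Σ x·lx·mx = 5.581333…; T = 5.581333…/2.853333… = 1.95607…
r ≈ ln(R0)/T = ln(2.853333…)/1.95607… = 0.53602… → 0.536

0.536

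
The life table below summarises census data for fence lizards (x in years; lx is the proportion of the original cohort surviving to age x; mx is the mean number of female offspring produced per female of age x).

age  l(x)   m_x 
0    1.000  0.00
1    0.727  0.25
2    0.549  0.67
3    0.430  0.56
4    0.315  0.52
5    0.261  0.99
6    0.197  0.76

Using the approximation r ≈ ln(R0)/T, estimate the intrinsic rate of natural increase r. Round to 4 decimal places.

R0 = Σ lx·mx = 0 + 0.18175 + 0.36783 + 0.2408 + 0.1638 + 0.25839 + 0.14972 = 1.36229
Σ x·lx·mx = 4.48528; T = 4.48528/1.36229 = 3.29246…
r ≈ ln(R0)/T = ln(1.36229)/3.29246… = 0.093902… → 0.0939

0.0939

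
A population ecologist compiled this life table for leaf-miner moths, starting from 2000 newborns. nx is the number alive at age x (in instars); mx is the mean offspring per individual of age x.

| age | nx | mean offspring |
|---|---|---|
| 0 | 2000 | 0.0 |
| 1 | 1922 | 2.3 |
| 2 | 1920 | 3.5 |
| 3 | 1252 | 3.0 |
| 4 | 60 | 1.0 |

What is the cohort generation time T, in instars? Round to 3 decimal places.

1.964

lx = nx/n0 = nx/2000: 1, 0.961, 0.96, 0.626, 0.03
lx·mx: 0, 2.2103, 3.36, 1.878, 0.03 → R0 = 7.4783
x·lx·mx: 0, 2.2103, 6.72, 5.634, 0.12 → Σ = 14.6843
T = 14.6843 / 7.4783 = 1.963588… → 1.964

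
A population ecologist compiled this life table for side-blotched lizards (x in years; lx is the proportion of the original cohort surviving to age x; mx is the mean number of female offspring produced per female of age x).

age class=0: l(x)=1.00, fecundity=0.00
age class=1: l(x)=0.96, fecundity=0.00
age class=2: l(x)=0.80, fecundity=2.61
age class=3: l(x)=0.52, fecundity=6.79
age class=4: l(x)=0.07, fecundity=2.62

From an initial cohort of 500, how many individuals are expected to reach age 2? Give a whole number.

400

Expected survivors = N0 · l_2 = 500 × 0.80 = 400 → 400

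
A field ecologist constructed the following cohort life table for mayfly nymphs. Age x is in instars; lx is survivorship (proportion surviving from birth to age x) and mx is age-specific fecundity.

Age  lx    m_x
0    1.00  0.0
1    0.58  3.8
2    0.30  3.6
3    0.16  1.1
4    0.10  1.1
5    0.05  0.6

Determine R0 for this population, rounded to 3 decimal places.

3.600

lx·mx by age: 0, 2.204, 1.08, 0.176, 0.11, 0.03
R0 = Σ lx·mx = 3.6 → 3.600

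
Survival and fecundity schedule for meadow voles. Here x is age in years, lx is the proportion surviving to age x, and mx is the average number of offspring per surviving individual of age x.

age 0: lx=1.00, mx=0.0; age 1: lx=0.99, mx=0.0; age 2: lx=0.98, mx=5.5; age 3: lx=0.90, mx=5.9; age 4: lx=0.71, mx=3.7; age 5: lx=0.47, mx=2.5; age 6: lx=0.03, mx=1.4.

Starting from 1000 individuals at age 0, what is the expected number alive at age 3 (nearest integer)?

Expected survivors = N0 · l_3 = 1000 × 0.90 = 900 → 900

900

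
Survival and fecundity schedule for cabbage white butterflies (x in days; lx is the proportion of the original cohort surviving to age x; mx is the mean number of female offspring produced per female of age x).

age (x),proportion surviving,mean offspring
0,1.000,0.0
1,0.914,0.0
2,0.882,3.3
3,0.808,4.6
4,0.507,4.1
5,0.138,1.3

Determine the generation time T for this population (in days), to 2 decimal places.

lx·mx: 0, 0, 2.9106, 3.7168, 2.0787, 0.1794 → R0 = 8.8855
x·lx·mx: 0, 0, 5.8212, 11.1504, 8.3148, 0.897 → Σ = 26.1834
T = 26.1834 / 8.8855 = 2.946756… → 2.95

2.95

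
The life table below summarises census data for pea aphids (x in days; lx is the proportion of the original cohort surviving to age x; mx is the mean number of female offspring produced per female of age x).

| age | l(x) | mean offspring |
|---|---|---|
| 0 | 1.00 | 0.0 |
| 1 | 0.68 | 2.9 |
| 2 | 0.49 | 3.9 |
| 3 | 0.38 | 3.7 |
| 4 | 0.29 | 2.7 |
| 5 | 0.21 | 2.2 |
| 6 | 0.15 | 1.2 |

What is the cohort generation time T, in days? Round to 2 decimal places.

2.46

lx·mx: 0, 1.972, 1.911, 1.406, 0.783, 0.462, 0.18 → R0 = 6.714
x·lx·mx: 0, 1.972, 3.822, 4.218, 3.132, 2.31, 1.08 → Σ = 16.534
T = 16.534 / 6.714 = 2.462615… → 2.46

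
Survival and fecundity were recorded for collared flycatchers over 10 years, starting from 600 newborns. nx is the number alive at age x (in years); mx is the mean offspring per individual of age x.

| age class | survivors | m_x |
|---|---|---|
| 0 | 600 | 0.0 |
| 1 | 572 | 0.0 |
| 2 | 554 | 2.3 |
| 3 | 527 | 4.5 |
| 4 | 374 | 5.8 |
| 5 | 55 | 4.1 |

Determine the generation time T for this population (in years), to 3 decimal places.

lx = nx/n0 = nx/600: 1, 0.95333…, 0.92333…, 0.87833…, 0.62333…, 0.09167…
lx·mx: 0, 0, 2.123667…, 3.9525…, 3.615333…, 0.375833… → R0 = 10.067333…
x·lx·mx: 0, 0, 4.247333…, 11.8575…, 14.461333…, 1.879167… → Σ = 32.445333…
T = 32.445333… / 10.067333… = 3.222833… → 3.223

3.223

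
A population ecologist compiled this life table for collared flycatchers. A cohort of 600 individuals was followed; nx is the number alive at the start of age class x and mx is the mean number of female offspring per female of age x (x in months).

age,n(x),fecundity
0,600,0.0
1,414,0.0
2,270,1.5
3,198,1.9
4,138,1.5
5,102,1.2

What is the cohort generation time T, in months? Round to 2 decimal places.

3.04

lx = nx/n0 = nx/600: 1, 0.69, 0.45, 0.33, 0.23, 0.17
lx·mx: 0, 0, 0.675, 0.627, 0.345, 0.204 → R0 = 1.851
x·lx·mx: 0, 0, 1.35, 1.881, 1.38, 1.02 → Σ = 5.631
T = 5.631 / 1.851 = 3.042139… → 3.04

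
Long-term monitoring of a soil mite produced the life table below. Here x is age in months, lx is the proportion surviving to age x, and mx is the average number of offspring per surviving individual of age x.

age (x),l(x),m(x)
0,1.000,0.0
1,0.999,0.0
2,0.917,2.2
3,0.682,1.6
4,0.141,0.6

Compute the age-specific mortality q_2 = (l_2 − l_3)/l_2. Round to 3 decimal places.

0.256

q_2 = (l_2 − l_3) / l_2 = (0.917 − 0.682) / 0.917
     = 0.235 / 0.917 = 0.25627… → 0.256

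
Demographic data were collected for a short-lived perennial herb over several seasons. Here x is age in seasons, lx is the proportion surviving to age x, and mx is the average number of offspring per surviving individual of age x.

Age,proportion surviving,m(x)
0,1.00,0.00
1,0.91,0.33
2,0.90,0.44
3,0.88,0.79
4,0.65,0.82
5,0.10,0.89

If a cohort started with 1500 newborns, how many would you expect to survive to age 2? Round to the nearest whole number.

1350

Expected survivors = N0 · l_2 = 1500 × 0.90 = 1350 → 1350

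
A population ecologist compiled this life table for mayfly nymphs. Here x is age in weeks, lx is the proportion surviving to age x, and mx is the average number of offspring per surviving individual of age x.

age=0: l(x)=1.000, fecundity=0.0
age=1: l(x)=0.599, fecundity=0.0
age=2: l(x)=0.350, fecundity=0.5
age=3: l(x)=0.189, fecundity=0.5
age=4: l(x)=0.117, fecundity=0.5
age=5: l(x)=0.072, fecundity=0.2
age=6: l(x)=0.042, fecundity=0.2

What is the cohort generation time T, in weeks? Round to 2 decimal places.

lx·mx: 0, 0, 0.175, 0.0945, 0.0585, 0.0144, 0.0084 → R0 = 0.3508
x·lx·mx: 0, 0, 0.35, 0.2835, 0.234, 0.072, 0.0504 → Σ = 0.9899
T = 0.9899 / 0.3508 = 2.821836… → 2.82

2.82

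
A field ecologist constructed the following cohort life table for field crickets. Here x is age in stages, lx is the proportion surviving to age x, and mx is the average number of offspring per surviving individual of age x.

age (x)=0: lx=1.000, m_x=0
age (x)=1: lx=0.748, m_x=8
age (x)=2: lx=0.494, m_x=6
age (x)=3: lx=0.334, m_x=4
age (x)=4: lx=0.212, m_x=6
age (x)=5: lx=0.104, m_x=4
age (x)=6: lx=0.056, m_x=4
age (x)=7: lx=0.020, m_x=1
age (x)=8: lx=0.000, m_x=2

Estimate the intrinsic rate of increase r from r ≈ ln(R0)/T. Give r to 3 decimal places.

R0 = Σ lx·mx = 0 + 5.984 + 2.964 + 1.336 + 1.272 + 0.416 + 0.224 + 0.02 + 0 = 12.216
Σ x·lx·mx = 24.572; T = 24.572/12.216 = 2.01146…
r ≈ ln(R0)/T = ln(12.216)/2.01146… = 1.24424… → 1.244

1.244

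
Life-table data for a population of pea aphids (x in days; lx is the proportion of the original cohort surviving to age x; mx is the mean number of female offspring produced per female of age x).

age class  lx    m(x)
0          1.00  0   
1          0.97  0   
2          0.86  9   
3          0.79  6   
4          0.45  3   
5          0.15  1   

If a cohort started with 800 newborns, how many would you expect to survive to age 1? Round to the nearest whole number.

776

Expected survivors = N0 · l_1 = 800 × 0.97 = 776 → 776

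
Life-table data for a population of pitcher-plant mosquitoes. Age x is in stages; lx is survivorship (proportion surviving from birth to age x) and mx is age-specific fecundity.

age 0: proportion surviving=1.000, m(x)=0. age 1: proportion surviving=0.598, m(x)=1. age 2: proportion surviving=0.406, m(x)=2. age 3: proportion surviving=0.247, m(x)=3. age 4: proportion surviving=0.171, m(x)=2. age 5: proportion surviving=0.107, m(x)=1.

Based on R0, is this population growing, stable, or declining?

R0 = Σ lx·mx = 0 + 0.598 + 0.812 + 0.741 + 0.342 + 0.107 = 2.6
R0 > 1, so the population is growing.

growing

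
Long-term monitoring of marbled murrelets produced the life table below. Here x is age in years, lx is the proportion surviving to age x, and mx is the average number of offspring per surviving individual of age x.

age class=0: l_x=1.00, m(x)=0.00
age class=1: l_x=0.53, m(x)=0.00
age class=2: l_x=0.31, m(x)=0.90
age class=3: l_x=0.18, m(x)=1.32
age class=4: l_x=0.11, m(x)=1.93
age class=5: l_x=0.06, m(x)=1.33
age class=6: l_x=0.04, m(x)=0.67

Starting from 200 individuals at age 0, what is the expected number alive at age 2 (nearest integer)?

Expected survivors = N0 · l_2 = 200 × 0.31 = 62 → 62

62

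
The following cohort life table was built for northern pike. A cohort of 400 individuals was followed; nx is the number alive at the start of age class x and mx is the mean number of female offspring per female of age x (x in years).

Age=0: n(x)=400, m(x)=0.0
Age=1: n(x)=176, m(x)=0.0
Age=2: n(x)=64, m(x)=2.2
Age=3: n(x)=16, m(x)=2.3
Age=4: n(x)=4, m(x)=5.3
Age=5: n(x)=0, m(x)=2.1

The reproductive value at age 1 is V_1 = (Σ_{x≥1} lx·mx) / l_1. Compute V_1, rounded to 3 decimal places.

lx = nx/n0 = nx/400: 1, 0.44, 0.16, 0.04, 0.01, 0
lx·mx for x ≥ 1: 0, 0.352, 0.092, 0.053, 0 → sum = 0.497
V_1 = 0.497 / l_1 = 0.497 / 0.44 = 1.129545… → 1.130

1.130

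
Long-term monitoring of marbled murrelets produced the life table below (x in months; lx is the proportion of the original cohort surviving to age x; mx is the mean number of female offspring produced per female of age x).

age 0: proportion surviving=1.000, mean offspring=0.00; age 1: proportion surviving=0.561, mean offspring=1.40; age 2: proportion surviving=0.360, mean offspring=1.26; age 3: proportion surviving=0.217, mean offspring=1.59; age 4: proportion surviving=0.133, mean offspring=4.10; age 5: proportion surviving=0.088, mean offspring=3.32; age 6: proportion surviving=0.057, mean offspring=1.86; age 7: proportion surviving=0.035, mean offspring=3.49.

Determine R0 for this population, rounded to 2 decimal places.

2.65

lx·mx by age: 0, 0.7854, 0.4536, 0.34503, 0.5453, 0.29216, 0.10602, 0.12215
R0 = Σ lx·mx = 2.64966 → 2.65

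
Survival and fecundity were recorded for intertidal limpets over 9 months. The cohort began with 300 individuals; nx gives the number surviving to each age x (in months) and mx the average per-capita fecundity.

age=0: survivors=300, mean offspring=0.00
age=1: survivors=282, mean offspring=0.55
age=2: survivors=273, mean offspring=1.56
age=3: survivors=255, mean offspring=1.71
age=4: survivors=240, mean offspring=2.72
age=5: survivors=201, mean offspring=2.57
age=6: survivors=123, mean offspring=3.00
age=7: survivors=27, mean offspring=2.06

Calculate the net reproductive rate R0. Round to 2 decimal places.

lx = nx/n0 = nx/300: 1, 0.94, 0.91, 0.85, 0.8, 0.67, 0.41, 0.09
lx·mx by age: 0, 0.517, 1.4196, 1.4535, 2.176, 1.7219, 1.23, 0.1854
R0 = Σ lx·mx = 8.7034 → 8.70

8.70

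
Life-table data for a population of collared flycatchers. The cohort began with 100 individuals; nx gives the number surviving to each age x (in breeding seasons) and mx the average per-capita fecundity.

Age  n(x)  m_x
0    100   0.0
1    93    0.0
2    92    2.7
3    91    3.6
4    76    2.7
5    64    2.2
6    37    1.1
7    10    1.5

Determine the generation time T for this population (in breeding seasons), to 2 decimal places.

lx = nx/n0 = nx/100: 1, 0.93, 0.92, 0.91, 0.76, 0.64, 0.37, 0.1
lx·mx: 0, 0, 2.484, 3.276, 2.052, 1.408, 0.407, 0.15 → R0 = 9.777
x·lx·mx: 0, 0, 4.968, 9.828, 8.208, 7.04, 2.442, 1.05 → Σ = 33.536
T = 33.536 / 9.777 = 3.430091… → 3.43

3.43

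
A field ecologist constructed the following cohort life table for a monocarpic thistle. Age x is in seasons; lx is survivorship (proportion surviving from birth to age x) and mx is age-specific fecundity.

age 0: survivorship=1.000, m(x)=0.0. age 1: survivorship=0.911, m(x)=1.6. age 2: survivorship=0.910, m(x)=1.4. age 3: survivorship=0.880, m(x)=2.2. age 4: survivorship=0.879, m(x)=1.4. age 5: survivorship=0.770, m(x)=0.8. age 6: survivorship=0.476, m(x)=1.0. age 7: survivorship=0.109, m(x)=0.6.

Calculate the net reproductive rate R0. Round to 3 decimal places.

lx·mx by age: 0, 1.4576, 1.274, 1.936, 1.2306, 0.616, 0.476, 0.0654
R0 = Σ lx·mx = 7.0556 → 7.056

7.056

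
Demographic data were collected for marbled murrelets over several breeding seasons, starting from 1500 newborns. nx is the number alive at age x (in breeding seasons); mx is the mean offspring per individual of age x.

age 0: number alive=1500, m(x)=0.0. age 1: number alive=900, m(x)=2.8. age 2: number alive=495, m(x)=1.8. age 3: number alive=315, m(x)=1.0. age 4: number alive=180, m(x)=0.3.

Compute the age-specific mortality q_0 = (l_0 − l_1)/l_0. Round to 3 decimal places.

lx = nx/n0 = nx/1500: 1, 0.6, 0.33, 0.21, 0.12
q_0 = (l_0 − l_1) / l_0 = (1 − 0.6) / 1
     = 0.4 / 1 = 0.4 → 0.400

0.400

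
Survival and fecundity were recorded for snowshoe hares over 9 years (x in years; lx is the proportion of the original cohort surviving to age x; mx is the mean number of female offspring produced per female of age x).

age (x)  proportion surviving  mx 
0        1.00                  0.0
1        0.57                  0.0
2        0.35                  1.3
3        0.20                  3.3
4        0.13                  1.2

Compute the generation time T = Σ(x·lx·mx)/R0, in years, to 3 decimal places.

lx·mx: 0, 0, 0.455, 0.66, 0.156 → R0 = 1.271
x·lx·mx: 0, 0, 0.91, 1.98, 0.624 → Σ = 3.514
T = 3.514 / 1.271 = 2.764752… → 2.765

2.765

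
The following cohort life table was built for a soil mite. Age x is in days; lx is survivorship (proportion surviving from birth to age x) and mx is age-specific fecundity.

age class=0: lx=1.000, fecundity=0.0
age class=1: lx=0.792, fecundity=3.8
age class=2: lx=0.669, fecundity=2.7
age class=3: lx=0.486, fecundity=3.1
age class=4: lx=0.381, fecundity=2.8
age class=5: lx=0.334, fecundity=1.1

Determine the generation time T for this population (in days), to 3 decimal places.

2.223

lx·mx: 0, 3.0096, 1.8063, 1.5066, 1.0668, 0.3674 → R0 = 7.7567
x·lx·mx: 0, 3.0096, 3.6126, 4.5198, 4.2672, 1.837 → Σ = 17.2462
T = 17.2462 / 7.7567 = 2.223394… → 2.223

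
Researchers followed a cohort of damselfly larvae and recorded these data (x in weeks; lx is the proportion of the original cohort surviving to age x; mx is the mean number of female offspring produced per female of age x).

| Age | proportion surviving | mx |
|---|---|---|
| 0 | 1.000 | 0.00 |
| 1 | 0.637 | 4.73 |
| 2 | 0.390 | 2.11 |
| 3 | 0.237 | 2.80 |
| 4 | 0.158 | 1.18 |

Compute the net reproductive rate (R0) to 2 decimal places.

4.69

lx·mx by age: 0, 3.01301, 0.8229, 0.6636, 0.18644
R0 = Σ lx·mx = 4.68595 → 4.69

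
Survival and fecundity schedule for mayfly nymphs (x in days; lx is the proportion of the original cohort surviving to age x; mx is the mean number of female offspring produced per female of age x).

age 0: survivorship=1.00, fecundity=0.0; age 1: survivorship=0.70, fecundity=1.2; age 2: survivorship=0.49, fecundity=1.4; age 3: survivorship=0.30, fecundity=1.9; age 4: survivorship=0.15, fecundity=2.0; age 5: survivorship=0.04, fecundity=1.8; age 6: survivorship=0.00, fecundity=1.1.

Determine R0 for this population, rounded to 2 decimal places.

lx·mx by age: 0, 0.84, 0.686, 0.57, 0.3, 0.072, 0
R0 = Σ lx·mx = 2.468 → 2.47

2.47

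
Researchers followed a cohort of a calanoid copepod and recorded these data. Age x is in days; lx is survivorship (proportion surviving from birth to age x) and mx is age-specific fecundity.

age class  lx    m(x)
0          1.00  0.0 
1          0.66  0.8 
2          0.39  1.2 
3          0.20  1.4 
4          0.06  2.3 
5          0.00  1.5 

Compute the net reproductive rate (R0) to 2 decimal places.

1.41

lx·mx by age: 0, 0.528, 0.468, 0.28, 0.138, 0
R0 = Σ lx·mx = 1.414 → 1.41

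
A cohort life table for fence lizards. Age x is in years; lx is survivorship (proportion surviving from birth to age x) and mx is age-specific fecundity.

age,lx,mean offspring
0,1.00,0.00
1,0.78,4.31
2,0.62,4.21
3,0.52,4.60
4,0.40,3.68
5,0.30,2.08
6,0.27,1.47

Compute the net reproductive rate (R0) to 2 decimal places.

10.86

lx·mx by age: 0, 3.3618, 2.6102, 2.392, 1.472, 0.624, 0.3969
R0 = Σ lx·mx = 10.8569 → 10.86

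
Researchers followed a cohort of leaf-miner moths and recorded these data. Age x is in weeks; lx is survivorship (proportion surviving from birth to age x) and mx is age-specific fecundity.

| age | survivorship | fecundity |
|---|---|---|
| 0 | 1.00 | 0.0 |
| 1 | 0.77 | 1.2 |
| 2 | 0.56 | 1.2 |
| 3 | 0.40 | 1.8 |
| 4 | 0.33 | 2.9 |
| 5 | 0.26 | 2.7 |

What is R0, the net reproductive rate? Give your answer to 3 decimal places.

3.975

lx·mx by age: 0, 0.924, 0.672, 0.72, 0.957, 0.702
R0 = Σ lx·mx = 3.975 → 3.975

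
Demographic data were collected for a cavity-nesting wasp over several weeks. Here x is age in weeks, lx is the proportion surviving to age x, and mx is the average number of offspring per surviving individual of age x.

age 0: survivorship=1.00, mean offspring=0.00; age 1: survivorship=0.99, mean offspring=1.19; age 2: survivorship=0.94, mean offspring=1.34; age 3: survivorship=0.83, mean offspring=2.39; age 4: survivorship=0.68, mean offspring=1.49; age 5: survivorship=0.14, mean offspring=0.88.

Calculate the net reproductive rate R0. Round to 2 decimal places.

5.56

lx·mx by age: 0, 1.1781, 1.2596, 1.9837, 1.0132, 0.1232
R0 = Σ lx·mx = 5.5578 → 5.56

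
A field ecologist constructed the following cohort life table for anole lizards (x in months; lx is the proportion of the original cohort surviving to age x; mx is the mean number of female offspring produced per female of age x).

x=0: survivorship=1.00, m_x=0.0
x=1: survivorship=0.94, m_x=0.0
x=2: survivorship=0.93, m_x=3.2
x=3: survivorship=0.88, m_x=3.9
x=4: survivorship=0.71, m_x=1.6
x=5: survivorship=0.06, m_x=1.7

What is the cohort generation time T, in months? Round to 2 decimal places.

lx·mx: 0, 0, 2.976, 3.432, 1.136, 0.102 → R0 = 7.646
x·lx·mx: 0, 0, 5.952, 10.296, 4.544, 0.51 → Σ = 21.302
T = 21.302 / 7.646 = 2.786032… → 2.79

2.79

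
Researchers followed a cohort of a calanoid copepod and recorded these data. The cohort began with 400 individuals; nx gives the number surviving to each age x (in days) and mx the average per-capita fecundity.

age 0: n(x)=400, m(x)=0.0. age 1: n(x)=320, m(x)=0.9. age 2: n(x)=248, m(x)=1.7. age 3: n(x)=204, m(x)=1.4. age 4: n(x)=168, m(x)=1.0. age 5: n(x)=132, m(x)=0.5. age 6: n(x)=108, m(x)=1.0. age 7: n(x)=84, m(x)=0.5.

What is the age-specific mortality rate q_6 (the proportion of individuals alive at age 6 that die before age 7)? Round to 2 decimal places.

0.22

lx = nx/n0 = nx/400: 1, 0.8, 0.62, 0.51, 0.42, 0.33, 0.27, 0.21
q_6 = (l_6 − l_7) / l_6 = (0.27 − 0.21) / 0.27
     = 0.06 / 0.27 = 0.222222… → 0.22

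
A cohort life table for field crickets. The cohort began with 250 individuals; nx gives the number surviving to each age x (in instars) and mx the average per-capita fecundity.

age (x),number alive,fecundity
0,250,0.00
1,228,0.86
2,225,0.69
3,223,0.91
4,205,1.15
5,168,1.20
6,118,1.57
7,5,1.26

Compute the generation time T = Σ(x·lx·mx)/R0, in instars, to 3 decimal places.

lx = nx/n0 = nx/250: 1, 0.912, 0.9, 0.892, 0.82, 0.672, 0.472, 0.02
lx·mx: 0, 0.78432, 0.621, 0.81172, 0.943, 0.8064, 0.74104, 0.0252 → R0 = 4.73268
x·lx·mx: 0, 0.78432, 1.242, 2.43516, 3.772, 4.032, 4.44624, 0.1764 → Σ = 16.88812
T = 16.88812 / 4.73268 = 3.568405… → 3.568

3.568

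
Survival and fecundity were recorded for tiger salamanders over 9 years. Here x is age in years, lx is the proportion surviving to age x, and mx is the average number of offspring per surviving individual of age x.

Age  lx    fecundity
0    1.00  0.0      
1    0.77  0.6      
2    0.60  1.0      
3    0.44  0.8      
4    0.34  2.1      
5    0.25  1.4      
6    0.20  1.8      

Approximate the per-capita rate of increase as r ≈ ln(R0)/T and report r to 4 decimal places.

R0 = Σ lx·mx = 0 + 0.462 + 0.6 + 0.352 + 0.714 + 0.35 + 0.36 = 2.838
Σ x·lx·mx = 9.484; T = 9.484/2.838 = 3.34179…
r ≈ ln(R0)/T = ln(2.838)/3.34179… = 0.312138… → 0.3121

0.3121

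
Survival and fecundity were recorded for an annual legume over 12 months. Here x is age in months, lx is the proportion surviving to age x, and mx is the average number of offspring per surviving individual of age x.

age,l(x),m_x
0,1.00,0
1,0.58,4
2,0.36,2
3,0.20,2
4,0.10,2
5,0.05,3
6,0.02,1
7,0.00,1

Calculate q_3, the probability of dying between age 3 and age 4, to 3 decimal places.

q_3 = (l_3 − l_4) / l_3 = (0.2 − 0.1) / 0.2
     = 0.1 / 0.2 = 0.5 → 0.500

0.500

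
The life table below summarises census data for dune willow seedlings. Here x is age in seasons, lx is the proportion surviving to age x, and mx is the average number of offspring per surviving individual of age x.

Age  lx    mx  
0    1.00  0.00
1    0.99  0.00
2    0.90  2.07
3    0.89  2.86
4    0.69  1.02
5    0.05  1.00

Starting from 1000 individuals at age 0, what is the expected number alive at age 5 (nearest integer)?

Expected survivors = N0 · l_5 = 1000 × 0.05 = 50 → 50

50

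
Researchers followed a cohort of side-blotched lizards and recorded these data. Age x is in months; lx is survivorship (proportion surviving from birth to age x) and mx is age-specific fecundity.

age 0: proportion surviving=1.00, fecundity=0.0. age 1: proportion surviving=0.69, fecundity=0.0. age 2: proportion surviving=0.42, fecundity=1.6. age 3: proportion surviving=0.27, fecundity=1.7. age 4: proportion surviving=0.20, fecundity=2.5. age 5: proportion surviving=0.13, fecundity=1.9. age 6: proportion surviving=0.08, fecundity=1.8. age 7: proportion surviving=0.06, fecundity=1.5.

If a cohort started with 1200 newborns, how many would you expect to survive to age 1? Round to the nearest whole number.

828

Expected survivors = N0 · l_1 = 1200 × 0.69 = 828 → 828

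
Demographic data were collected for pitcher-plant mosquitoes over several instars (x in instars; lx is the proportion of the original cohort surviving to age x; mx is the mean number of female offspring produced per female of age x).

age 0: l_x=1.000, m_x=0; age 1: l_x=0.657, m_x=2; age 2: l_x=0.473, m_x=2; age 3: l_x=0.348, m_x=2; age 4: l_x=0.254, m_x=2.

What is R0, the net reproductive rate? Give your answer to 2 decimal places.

lx·mx by age: 0, 1.314, 0.946, 0.696, 0.508
R0 = Σ lx·mx = 3.464 → 3.46

3.46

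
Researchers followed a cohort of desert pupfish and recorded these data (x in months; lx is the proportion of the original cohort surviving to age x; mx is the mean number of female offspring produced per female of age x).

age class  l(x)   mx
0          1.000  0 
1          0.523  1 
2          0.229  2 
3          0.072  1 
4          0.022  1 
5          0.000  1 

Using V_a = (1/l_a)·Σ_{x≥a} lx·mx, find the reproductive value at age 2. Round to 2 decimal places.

lx·mx for x ≥ 2: 0.458, 0.072, 0.022, 0 → sum = 0.552
V_2 = 0.552 / l_2 = 0.552 / 0.229 = 2.41048… → 2.41

2.41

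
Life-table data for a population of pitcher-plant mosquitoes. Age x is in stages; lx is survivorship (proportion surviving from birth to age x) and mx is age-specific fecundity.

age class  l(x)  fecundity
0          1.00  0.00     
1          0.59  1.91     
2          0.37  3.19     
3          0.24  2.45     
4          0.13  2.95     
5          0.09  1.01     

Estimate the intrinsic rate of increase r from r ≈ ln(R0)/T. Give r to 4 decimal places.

R0 = Σ lx·mx = 0 + 1.1269 + 1.1803 + 0.588 + 0.3835 + 0.0909 = 3.3696
Σ x·lx·mx = 7.24; T = 7.24/3.3696 = 2.14862…
r ≈ ln(R0)/T = ln(3.3696)/2.14862… = 0.565383… → 0.5654

0.5654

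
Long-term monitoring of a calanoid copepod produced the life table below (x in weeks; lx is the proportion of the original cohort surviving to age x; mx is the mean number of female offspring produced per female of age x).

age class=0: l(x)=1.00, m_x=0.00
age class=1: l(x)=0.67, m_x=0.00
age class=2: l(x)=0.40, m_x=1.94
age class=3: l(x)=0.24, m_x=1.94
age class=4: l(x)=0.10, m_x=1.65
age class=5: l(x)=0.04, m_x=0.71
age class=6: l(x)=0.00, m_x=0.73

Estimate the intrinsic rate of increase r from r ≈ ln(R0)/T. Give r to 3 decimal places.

0.138

R0 = Σ lx·mx = 0 + 0 + 0.776 + 0.4656 + 0.165 + 0.0284 + 0 = 1.435
Σ x·lx·mx = 3.7508; T = 3.7508/1.435 = 2.6138…
r ≈ ln(R0)/T = ln(1.435)/2.6138… = 0.13818… → 0.138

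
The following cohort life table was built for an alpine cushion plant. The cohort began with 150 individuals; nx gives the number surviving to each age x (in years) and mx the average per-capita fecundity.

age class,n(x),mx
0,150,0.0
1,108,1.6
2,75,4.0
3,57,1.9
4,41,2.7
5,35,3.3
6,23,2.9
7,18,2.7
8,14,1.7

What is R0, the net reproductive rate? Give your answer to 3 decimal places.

lx = nx/n0 = nx/150: 1, 0.72, 0.5, 0.38, 0.27333…, 0.23333…, 0.15333…, 0.12, 0.09333…
lx·mx by age: 0, 1.152, 2, 0.722, 0.738…, 0.77…, 0.444667…, 0.324, 0.158667…
R0 = Σ lx·mx = 6.309333… → 6.309

6.309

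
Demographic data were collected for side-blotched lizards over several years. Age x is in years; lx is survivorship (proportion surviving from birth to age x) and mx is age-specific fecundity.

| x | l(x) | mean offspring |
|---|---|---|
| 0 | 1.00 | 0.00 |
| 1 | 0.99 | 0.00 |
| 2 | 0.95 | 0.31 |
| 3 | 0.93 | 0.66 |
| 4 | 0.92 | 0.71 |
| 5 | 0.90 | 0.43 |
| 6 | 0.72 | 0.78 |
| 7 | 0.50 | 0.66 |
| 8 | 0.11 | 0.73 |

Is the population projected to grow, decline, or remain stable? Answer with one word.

R0 = Σ lx·mx = 0 + 0 + 0.2945 + 0.6138 + 0.6532 + 0.387 + 0.5616 + 0.33 + 0.0803 = 2.9204
R0 > 1, so the population is growing.

growing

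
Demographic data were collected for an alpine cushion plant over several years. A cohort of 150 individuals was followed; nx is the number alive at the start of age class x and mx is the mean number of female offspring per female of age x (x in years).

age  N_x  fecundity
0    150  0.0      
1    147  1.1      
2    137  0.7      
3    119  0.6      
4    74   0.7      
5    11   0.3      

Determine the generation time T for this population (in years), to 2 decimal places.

2.06

lx = nx/n0 = nx/150: 1, 0.98, 0.91333…, 0.79333…, 0.49333…, 0.07333…
lx·mx: 0, 1.078, 0.639333…, 0.476…, 0.345333…, 0.022… → R0 = 2.560667…
x·lx·mx: 0, 1.078, 1.278667…, 1.428…, 1.381333…, 0.11… → Σ = 5.276…
T = 5.276… / 2.560667… = 2.060401… → 2.06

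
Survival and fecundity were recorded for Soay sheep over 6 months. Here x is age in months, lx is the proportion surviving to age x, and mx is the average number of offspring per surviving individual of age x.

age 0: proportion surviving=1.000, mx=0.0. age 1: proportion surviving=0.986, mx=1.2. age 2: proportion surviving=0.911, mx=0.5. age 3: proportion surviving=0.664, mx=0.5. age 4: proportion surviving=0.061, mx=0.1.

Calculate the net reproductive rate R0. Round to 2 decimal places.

1.98

lx·mx by age: 0, 1.1832, 0.4555, 0.332, 0.0061
R0 = Σ lx·mx = 1.9768 → 1.98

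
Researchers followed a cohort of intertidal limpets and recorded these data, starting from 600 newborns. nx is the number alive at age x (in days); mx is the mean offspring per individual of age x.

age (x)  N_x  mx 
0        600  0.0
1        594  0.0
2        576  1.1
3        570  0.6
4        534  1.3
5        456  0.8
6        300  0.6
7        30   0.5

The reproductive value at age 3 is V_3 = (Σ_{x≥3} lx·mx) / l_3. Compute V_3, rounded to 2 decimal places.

lx = nx/n0 = nx/600: 1, 0.99, 0.96, 0.95, 0.89, 0.76, 0.5, 0.05
lx·mx for x ≥ 3: 0.57, 1.157, 0.608, 0.3, 0.025 → sum = 2.66
V_3 = 2.66 / l_3 = 2.66 / 0.95 = 2.8 → 2.80

2.80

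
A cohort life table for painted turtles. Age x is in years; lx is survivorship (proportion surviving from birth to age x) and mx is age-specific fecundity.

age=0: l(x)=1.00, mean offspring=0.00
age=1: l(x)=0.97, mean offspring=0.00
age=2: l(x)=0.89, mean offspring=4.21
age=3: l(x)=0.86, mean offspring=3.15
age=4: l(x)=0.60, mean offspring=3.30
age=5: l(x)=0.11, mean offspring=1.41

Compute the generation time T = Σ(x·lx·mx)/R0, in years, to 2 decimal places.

lx·mx: 0, 0, 3.7469, 2.709, 1.98, 0.1551 → R0 = 8.591
x·lx·mx: 0, 0, 7.4938, 8.127, 7.92, 0.7755 → Σ = 24.3163
T = 24.3163 / 8.591 = 2.830439… → 2.83

2.83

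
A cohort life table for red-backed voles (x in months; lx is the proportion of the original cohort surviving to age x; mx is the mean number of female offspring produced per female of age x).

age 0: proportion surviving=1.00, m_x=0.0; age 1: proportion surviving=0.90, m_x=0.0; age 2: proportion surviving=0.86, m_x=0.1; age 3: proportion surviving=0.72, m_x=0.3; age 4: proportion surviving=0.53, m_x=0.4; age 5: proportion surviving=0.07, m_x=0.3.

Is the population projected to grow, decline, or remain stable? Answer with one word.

R0 = Σ lx·mx = 0 + 0 + 0.086 + 0.216 + 0.212 + 0.021 = 0.535
R0 < 1, so the population is declining.

declining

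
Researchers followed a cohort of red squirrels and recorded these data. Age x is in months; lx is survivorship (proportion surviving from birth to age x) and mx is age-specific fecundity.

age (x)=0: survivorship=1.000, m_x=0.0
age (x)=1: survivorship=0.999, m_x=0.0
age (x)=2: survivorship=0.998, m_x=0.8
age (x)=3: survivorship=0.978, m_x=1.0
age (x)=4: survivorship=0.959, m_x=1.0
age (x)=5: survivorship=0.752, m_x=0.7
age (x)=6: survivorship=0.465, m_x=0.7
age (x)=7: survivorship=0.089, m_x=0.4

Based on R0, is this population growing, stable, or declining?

R0 = Σ lx·mx = 0 + 0 + 0.7984 + 0.978 + 0.959 + 0.5264 + 0.3255 + 0.0356 = 3.6229
R0 > 1, so the population is growing.

growing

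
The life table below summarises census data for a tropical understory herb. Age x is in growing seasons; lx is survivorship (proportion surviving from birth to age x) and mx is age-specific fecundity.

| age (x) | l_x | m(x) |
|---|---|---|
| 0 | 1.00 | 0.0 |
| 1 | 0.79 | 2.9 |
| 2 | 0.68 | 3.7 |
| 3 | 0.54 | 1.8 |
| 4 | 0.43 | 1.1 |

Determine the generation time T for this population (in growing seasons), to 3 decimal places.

1.940

lx·mx: 0, 2.291, 2.516, 0.972, 0.473 → R0 = 6.252
x·lx·mx: 0, 2.291, 5.032, 2.916, 1.892 → Σ = 12.131
T = 12.131 / 6.252 = 1.940339… → 1.940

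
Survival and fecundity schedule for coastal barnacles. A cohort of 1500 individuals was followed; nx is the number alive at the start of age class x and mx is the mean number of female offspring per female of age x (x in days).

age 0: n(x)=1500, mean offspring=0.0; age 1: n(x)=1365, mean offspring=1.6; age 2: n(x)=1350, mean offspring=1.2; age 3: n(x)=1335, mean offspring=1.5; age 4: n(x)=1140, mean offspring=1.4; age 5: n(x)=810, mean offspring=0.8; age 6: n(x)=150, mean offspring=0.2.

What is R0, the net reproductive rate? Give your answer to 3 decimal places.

lx = nx/n0 = nx/1500: 1, 0.91, 0.9, 0.89, 0.76, 0.54, 0.1
lx·mx by age: 0, 1.456, 1.08, 1.335, 1.064, 0.432, 0.02
R0 = Σ lx·mx = 5.387 → 5.387

5.387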